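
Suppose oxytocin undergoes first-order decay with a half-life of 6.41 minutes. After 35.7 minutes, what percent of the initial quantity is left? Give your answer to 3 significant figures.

n = 35.7/6.41 ≈ 5.5694 half-lives.
Fraction remaining = (1/2)^5.5694 ≈ 0.021059, i.e. 2.1059%.

2.11%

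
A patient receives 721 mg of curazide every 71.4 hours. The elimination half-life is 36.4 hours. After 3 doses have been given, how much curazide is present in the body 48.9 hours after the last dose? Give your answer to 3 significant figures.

376 mg

The 3 doses were given 191.7, 120.3, 48.9 hours ago.
Total = 721·(1/2)^(191.7/36.4) + 721·(1/2)^(120.3/36.4) + 721·(1/2)^(48.9/36.4)
      = 18.731 + 72.954 + 284.14 ≈ 375.82 mg.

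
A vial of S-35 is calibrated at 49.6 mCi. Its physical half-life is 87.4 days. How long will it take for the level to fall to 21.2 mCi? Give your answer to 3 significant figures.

Fraction remaining = 21.2/49.6 ≈ 0.42742.
n = log₂(49.6/21.2) = ln(2.3396)/ln 2 ≈ 1.2263 half-lives.
t = n × t½ = 1.2263 × 87.4 ≈ 107.18 days.

107 days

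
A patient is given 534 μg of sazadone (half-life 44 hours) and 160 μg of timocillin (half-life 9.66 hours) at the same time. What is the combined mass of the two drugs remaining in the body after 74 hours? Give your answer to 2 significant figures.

sazadone: 534 × (1/2)^(74/44) = 534 × (1/2)^1.6818 ≈ 166.44 μg.
timocillin: 160 × (1/2)^(74/9.66) = 160 × (1/2)^7.6605 ≈ 0.79085 μg.
Total = 166.44 + 0.79085 ≈ 167.23 μg.

170 μg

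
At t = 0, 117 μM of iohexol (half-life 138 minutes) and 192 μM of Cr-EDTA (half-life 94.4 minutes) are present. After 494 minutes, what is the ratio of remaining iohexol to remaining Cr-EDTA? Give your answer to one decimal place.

iohexol: 117 × (1/2)^(494/138) = 117 × (1/2)^3.5797 ≈ 9.7856 μM.
Cr-EDTA: 192 × (1/2)^(494/94.4) = 192 × (1/2)^5.2331 ≈ 5.105 μM.
Ratio ≈ 9.7856 / 5.105 ≈ 1.9169.

1.9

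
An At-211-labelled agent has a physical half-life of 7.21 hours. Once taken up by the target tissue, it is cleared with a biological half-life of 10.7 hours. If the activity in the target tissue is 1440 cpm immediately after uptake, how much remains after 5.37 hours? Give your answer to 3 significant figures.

607 cpm

1/t_eff = 1/t_phys + 1/t_biol = 1/7.21 + 1/10.7 = 0.23215 per hour.
t_eff = 7.21 × 10.7 / (7.21 + 10.7) ≈ 4.3075 hours.
Remaining = 1440 × (1/2)^(5.37/4.3075) = 1440 × (1/2)^1.2467 ≈ 606.85 cpm.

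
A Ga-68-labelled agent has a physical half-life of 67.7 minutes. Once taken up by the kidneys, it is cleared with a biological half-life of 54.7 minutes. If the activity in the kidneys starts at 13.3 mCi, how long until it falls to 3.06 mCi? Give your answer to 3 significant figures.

64.1 minutes

1/t_eff = 1/t_phys + 1/t_biol = 1/67.7 + 1/54.7 = 0.033053 per minute.
t_eff = 67.7 × 54.7 / (67.7 + 54.7) ≈ 30.255 minutes.
n = log₂(13.3/3.06) ≈ 2.1198; t = 2.1198 × 30.255 ≈ 64.135 minutes.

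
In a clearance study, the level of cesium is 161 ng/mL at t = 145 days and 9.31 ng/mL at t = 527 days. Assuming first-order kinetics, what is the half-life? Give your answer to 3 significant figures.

Over Δt = 527 − 145 = 382 days, the level fell by a factor of 161/9.31 ≈ 17.293.
n = log₂(17.293) ≈ 4.1121 half-lives, so t½ = 382/4.1121 ≈ 92.896 days.

92.9 days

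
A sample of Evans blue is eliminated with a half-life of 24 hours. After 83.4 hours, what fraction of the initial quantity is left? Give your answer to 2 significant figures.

0.090

n = 83.4/24 ≈ 3.475 half-lives.
Fraction remaining = (1/2)^3.475 ≈ 0.089933.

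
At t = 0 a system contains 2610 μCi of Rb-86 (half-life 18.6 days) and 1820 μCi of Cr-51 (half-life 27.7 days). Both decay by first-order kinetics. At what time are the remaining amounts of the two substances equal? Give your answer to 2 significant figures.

Set 2610·(1/2)^(t/18.6) = 1820·(1/2)^(t/27.7).
Taking log₂: log₂(2610/1820) = t·(1/18.6 − 1/27.7).
log₂(1.4341) = 0.52011; 1/18.6 − 1/27.7 = 0.017662.
t = 0.52011 / 0.017662 ≈ 29.447 days.

29 days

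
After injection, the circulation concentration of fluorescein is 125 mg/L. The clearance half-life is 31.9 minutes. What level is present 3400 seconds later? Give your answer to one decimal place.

36.5 mg/L

Convert the elapsed time: 3400 seconds = 56.6667 minutes.
Number of half-lives: n = 56.6667/31.9 ≈ 1.7764.
Remaining = 125 × (1/2)^1.7764 = 125 × 0.29191 ≈ 36.489 mg/L.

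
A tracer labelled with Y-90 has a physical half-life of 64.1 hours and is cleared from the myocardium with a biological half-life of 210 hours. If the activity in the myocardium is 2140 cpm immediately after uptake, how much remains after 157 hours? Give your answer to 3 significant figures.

233 cpm

1/t_eff = 1/t_phys + 1/t_biol = 1/64.1 + 1/210 = 0.020363 per hour.
t_eff = 64.1 × 210 / (64.1 + 210) ≈ 49.11 hours.
Remaining = 2140 × (1/2)^(157/49.11) = 2140 × (1/2)^3.1969 ≈ 233.37 cpm.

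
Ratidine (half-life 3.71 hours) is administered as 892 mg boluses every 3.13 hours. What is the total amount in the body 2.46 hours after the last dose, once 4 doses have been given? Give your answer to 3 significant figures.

The 4 doses were given 11.85, 8.72, 5.59, 2.46 hours ago.
Total = 892·(1/2)^(11.85/3.71) + 892·(1/2)^(8.72/3.71) + 892·(1/2)^(5.59/3.71) + 892·(1/2)^(2.46/3.71)
      = 97.466 + 174.91 + 313.9 + 563.33 ≈ 1149.6 mg.

1150 mg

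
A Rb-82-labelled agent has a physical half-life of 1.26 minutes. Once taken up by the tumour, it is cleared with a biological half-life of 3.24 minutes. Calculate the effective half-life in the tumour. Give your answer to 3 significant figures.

0.907 minutes

1/t_eff = 1/t_phys + 1/t_biol = 1/1.26 + 1/3.24 = 1.1023 per minute.
t_eff = 1.26 × 3.24 / (1.26 + 3.24) ≈ 0.9072 minutes.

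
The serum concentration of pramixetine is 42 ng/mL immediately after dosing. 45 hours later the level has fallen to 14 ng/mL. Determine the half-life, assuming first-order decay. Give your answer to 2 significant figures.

28 hours

A/A₀ = 14/42 ≈ 0.33333.
n = log₂(3) ≈ 1.585 half-lives elapsed in 45 hours.
t½ = 45/1.585 ≈ 28.392 hours.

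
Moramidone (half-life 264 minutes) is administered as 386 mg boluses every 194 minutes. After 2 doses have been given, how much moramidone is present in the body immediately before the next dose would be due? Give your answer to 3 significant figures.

371 mg

The 2 doses were given 388, 194 minutes ago.
Total = 386·(1/2)^(388/264) + 386·(1/2)^(194/264)
      = 139.37 + 231.94 ≈ 371.31 mg.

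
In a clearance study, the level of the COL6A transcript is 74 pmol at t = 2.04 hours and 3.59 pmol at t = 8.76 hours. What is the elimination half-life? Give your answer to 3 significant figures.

1.54 hours

Over Δt = 8.76 − 2.04 = 6.72 hours, the level fell by a factor of 74/3.59 ≈ 20.613.
n = log₂(20.613) ≈ 4.3655 half-lives, so t½ = 6.72/4.3655 ≈ 1.5394 hours.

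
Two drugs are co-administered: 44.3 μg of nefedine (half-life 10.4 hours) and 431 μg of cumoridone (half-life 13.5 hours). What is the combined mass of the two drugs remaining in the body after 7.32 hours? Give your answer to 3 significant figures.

323 μg

nefedine: 44.3 × (1/2)^(7.32/10.4) = 44.3 × (1/2)^0.70385 ≈ 27.197 μg.
cumoridone: 431 × (1/2)^(7.32/13.5) = 431 × (1/2)^0.54222 ≈ 295.97 μg.
Total = 27.197 + 295.97 ≈ 323.17 μg.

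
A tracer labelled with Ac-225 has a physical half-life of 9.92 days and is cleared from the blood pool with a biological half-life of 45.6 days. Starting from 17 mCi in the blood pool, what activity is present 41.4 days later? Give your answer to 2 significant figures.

0.50 mCi

1/t_eff = 1/t_phys + 1/t_biol = 1/9.92 + 1/45.6 = 0.12274 per day.
t_eff = 9.92 × 45.6 / (9.92 + 45.6) ≈ 8.1476 days.
Remaining = 17 × (1/2)^(41.4/8.1476) = 17 × (1/2)^5.0813 ≈ 0.50215 mCi.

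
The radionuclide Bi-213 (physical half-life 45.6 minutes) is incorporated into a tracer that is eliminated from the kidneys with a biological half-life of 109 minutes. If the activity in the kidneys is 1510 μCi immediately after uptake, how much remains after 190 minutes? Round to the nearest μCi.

1/t_eff = 1/t_phys + 1/t_biol = 1/45.6 + 1/109 = 0.031104 per minute.
t_eff = 45.6 × 109 / (45.6 + 109) ≈ 32.15 minutes.
Remaining = 1510 × (1/2)^(190/32.15) = 1510 × (1/2)^5.9098 ≈ 25.116 μCi.

25 μCi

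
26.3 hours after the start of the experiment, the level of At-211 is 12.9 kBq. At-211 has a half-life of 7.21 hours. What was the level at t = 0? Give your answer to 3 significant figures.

Number of half-lives elapsed: n = 26.3/7.21 ≈ 3.6477.
A₀ = A × 2^n = 12.9 × 2^3.6477 = 12.9 × 12.533 ≈ 161.68 kBq.

162 kBq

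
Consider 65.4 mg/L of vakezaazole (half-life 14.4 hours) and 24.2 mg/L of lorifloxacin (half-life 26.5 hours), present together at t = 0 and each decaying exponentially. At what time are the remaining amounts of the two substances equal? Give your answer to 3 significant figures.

Set 65.4·(1/2)^(t/14.4) = 24.2·(1/2)^(t/26.5).
Taking log₂: log₂(65.4/24.2) = t·(1/14.4 − 1/26.5).
log₂(2.7025) = 1.4343; 1/14.4 − 1/26.5 = 0.031709.
t = 1.4343 / 0.031709 ≈ 45.233 hours.

45.2 hours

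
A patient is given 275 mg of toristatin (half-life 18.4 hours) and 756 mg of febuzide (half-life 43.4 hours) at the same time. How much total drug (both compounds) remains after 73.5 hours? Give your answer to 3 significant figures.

toristatin: 275 × (1/2)^(73.5/18.4) = 275 × (1/2)^3.9946 ≈ 17.252 mg.
febuzide: 756 × (1/2)^(73.5/43.4) = 756 × (1/2)^1.6935 ≈ 233.73 mg.
Total = 17.252 + 233.73 ≈ 250.98 mg.

251 mg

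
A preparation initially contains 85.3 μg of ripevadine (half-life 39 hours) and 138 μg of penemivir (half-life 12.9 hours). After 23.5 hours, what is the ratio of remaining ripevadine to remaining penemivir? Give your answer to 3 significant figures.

1.44

ripevadine: 85.3 × (1/2)^(23.5/39) = 85.3 × (1/2)^0.60256 ≈ 56.177 μg.
penemivir: 138 × (1/2)^(23.5/12.9) = 138 × (1/2)^1.8217 ≈ 39.038 μg.
Ratio ≈ 56.177 / 39.038 ≈ 1.439.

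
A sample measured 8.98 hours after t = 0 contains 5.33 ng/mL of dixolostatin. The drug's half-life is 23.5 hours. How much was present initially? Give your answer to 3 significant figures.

6.95 ng/mL

Number of half-lives elapsed: n = 8.98/23.5 ≈ 0.38213.
A₀ = A × 2^n = 5.33 × 2^0.38213 = 5.33 × 1.3033 ≈ 6.9464 ng/mL.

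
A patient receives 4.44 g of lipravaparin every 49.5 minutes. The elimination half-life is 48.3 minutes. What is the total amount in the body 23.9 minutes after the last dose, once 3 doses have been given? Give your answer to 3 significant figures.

The 3 doses were given 122.9, 73.4, 23.9 minutes ago.
Total = 4.44·(1/2)^(122.9/48.3) + 4.44·(1/2)^(73.4/48.3) + 4.44·(1/2)^(23.9/48.3)
      = 0.76104 + 1.5485 + 3.1508 ≈ 5.4604 g.

5.46 g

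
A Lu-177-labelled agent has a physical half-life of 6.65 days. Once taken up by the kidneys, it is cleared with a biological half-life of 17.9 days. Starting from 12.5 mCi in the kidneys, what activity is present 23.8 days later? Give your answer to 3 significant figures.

0.416 mCi

1/t_eff = 1/t_phys + 1/t_biol = 1/6.65 + 1/17.9 = 0.20624 per day.
t_eff = 6.65 × 17.9 / (6.65 + 17.9) ≈ 4.8487 days.
Remaining = 12.5 × (1/2)^(23.8/4.8487) = 12.5 × (1/2)^4.9086 ≈ 0.41619 mCi.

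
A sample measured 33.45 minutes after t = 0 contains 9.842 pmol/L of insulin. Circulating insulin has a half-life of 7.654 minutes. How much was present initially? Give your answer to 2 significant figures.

200 pmol/L

Number of half-lives elapsed: n = 33.45/7.654 ≈ 4.3703.
A₀ = A × 2^n = 9.842 × 2^4.3703 = 9.842 × 20.681 ≈ 203.55 pmol/L.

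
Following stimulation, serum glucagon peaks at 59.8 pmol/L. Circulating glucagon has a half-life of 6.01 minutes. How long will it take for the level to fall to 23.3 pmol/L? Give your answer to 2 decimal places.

8.17 minutes

Fraction remaining = 23.3/59.8 ≈ 0.38963.
n = log₂(59.8/23.3) = ln(2.5665)/ln 2 ≈ 1.3598 half-lives.
t = n × t½ = 1.3598 × 6.01 ≈ 8.1725 minutes.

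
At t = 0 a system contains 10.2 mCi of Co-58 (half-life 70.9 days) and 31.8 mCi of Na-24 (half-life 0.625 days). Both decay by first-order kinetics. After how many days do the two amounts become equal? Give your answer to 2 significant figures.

Set 10.2·(1/2)^(t/70.9) = 31.8·(1/2)^(t/0.625).
Taking log₂: log₂(10.2/31.8) = t·(1/70.9 − 1/0.625).
log₂(0.32075) = -1.6405; 1/70.9 − 1/0.625 = -1.5859.
t = -1.6405 / -1.5859 ≈ 1.0344 days.

1.0 days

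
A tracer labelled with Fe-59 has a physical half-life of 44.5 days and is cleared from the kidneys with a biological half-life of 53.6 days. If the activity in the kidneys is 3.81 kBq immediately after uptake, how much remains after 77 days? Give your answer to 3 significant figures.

1/t_eff = 1/t_phys + 1/t_biol = 1/44.5 + 1/53.6 = 0.041129 per day.
t_eff = 44.5 × 53.6 / (44.5 + 53.6) ≈ 24.314 days.
Remaining = 3.81 × (1/2)^(77/24.314) = 3.81 × (1/2)^3.1669 ≈ 0.42422 kBq.

0.424 kBq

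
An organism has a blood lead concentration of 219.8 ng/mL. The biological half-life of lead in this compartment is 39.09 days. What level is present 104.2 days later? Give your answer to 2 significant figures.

Number of half-lives: n = 104.2/39.09 ≈ 2.6656.
Remaining = 219.8 × (1/2)^2.6656 = 219.8 × 0.1576 ≈ 34.641 ng/mL.

35 ng/mL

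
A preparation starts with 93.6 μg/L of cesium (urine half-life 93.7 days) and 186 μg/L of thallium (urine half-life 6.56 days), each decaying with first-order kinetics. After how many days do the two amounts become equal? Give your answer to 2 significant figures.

Set 93.6·(1/2)^(t/93.7) = 186·(1/2)^(t/6.56).
Taking log₂: log₂(93.6/186) = t·(1/93.7 − 1/6.56).
log₂(0.50323) = -0.99072; 1/93.7 − 1/6.56 = -0.14177.
t = -0.99072 / -0.14177 ≈ 6.9884 days.

7.0 days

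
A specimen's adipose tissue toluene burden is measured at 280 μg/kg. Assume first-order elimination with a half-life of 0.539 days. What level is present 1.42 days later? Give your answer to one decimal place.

45.1 μg/kg

Number of half-lives: n = 1.42/0.539 ≈ 2.6345.
Remaining = 280 × (1/2)^2.6345 = 280 × 0.16104 ≈ 45.091 μg/kg.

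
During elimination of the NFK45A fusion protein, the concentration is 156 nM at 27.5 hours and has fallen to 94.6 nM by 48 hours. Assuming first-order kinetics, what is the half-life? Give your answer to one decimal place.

28.4 hours

Over Δt = 48 − 27.5 = 20.5 hours, the level fell by a factor of 156/94.6 ≈ 1.649.
n = log₂(1.649) ≈ 0.72163 half-lives, so t½ = 20.5/0.72163 ≈ 28.408 hours.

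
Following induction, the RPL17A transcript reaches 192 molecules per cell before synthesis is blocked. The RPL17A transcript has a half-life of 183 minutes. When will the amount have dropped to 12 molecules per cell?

732 minutes

12/192 = 1/16, so 4 half-lives have elapsed.
t = 4 × 183 = 732 minutes.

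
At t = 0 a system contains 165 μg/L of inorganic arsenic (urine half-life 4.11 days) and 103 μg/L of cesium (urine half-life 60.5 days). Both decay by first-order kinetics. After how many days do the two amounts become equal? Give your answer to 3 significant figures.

Set 165·(1/2)^(t/4.11) = 103·(1/2)^(t/60.5).
Taking log₂: log₂(165/103) = t·(1/4.11 − 1/60.5).
log₂(1.6019) = 0.67982; 1/4.11 − 1/60.5 = 0.22678.
t = 0.67982 / 0.22678 ≈ 2.9977 days.

3.00 days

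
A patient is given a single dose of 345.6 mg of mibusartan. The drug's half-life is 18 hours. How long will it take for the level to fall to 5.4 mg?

108 hours

5.4/345.6 = 1/64, so 6 half-lives have elapsed.
t = 6 × 18 = 108 hours.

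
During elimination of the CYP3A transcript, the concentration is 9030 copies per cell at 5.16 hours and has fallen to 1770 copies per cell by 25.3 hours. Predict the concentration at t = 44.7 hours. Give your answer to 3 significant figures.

368 copies per cell

Over Δt = 25.3 − 5.16 = 20.14 hours, the level fell by a factor of 9030/1770 ≈ 5.1017.
n = log₂(5.1017) ≈ 2.351 half-lives, so t½ = 20.14/2.351 ≈ 8.5667 hours.
From t = 25.3 to t = 44.7: 1770 × (1/2)^((44.7−25.3)/8.5667) ≈ 368.35 copies per cell.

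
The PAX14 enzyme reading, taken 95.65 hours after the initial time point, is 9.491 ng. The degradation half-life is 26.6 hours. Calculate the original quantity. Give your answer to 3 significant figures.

115 ng

Number of half-lives elapsed: n = 95.65/26.6 ≈ 3.5959.
A₀ = A × 2^n = 9.491 × 2^3.5959 = 9.491 × 12.091 ≈ 114.76 ng.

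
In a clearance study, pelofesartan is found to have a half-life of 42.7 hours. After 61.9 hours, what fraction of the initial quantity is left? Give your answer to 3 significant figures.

n = 61.9/42.7 ≈ 1.4496 half-lives.
Fraction remaining = (1/2)^1.4496 ≈ 0.36611.

0.366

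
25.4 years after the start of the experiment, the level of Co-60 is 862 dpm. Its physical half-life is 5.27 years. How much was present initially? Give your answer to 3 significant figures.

Number of half-lives elapsed: n = 25.4/5.27 ≈ 4.8197.
A₀ = A × 2^n = 862 × 2^4.8197 = 862 × 28.241 ≈ 24344 dpm.

24300 dpm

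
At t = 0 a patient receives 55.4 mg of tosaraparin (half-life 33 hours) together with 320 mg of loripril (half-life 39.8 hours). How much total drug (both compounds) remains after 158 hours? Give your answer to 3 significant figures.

tosaraparin: 55.4 × (1/2)^(158/33) = 55.4 × (1/2)^4.7879 ≈ 2.0055 mg.
loripril: 320 × (1/2)^(158/39.8) = 320 × (1/2)^3.9698 ≈ 20.422 mg.
Total = 2.0055 + 20.422 ≈ 22.428 mg.

22.4 mg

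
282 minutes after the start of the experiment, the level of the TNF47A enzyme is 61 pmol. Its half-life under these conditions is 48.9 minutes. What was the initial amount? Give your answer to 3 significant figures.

3320 pmol

Number of half-lives elapsed: n = 282/48.9 ≈ 5.7669.
A₀ = A × 2^n = 61 × 2^5.7669 = 61 × 54.45 ≈ 3321.5 pmol.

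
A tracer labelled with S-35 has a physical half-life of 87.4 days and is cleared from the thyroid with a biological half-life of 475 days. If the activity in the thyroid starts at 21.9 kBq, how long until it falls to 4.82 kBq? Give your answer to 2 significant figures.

160 days

1/t_eff = 1/t_phys + 1/t_biol = 1/87.4 + 1/475 = 0.013547 per day.
t_eff = 87.4 × 475 / (87.4 + 475) ≈ 73.818 days.
n = log₂(21.9/4.82) ≈ 2.1838; t = 2.1838 × 73.818 ≈ 161.2 days.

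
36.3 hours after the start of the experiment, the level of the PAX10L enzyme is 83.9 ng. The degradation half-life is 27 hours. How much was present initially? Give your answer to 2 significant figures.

Number of half-lives elapsed: n = 36.3/27 ≈ 1.3444.
A₀ = A × 2^n = 83.9 × 2^1.3444 = 83.9 × 2.5393 ≈ 213.05 ng.

210 ng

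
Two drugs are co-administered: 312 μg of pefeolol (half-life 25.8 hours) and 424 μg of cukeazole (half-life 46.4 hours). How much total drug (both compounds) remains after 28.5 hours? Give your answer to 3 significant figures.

pefeolol: 312 × (1/2)^(28.5/25.8) = 312 × (1/2)^1.1047 ≈ 145.08 μg.
cukeazole: 424 × (1/2)^(28.5/46.4) = 424 × (1/2)^0.61422 ≈ 276.99 μg.
Total = 145.08 + 276.99 ≈ 422.08 μg.

422 μg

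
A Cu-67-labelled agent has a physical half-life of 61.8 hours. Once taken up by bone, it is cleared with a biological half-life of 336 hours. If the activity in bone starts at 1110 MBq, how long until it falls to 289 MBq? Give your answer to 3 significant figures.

1/t_eff = 1/t_phys + 1/t_biol = 1/61.8 + 1/336 = 0.019157 per hour.
t_eff = 61.8 × 336 / (61.8 + 336) ≈ 52.199 hours.
n = log₂(1110/289) ≈ 1.9414; t = 1.9414 × 52.199 ≈ 101.34 hours.

101 hours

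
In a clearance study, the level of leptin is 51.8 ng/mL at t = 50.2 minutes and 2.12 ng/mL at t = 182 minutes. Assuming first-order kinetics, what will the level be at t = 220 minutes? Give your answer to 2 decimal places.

0.84 ng/mL

Over Δt = 182 − 50.2 = 131.8 minutes, the level fell by a factor of 51.8/2.12 ≈ 24.434.
n = log₂(24.434) ≈ 4.6108 half-lives, so t½ = 131.8/4.6108 ≈ 28.585 minutes.
From t = 182 to t = 220: 2.12 × (1/2)^((220−182)/28.585) ≈ 0.84364 ng/mL.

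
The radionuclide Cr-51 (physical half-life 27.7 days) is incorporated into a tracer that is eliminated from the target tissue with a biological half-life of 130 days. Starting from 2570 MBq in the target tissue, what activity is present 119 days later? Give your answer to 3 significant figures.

1/t_eff = 1/t_phys + 1/t_biol = 1/27.7 + 1/130 = 0.043793 per day.
t_eff = 27.7 × 130 / (27.7 + 130) ≈ 22.834 days.
Remaining = 2570 × (1/2)^(119/22.834) = 2570 × (1/2)^5.2114 ≈ 69.365 MBq.

69.4 MBq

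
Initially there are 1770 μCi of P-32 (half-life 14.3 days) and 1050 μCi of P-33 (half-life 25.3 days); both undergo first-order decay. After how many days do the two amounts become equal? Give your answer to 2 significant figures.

Set 1770·(1/2)^(t/14.3) = 1050·(1/2)^(t/25.3).
Taking log₂: log₂(1770/1050) = t·(1/14.3 − 1/25.3).
log₂(1.6857) = 0.75336; 1/14.3 − 1/25.3 = 0.030404.
t = 0.75336 / 0.030404 ≈ 24.778 days.

25 days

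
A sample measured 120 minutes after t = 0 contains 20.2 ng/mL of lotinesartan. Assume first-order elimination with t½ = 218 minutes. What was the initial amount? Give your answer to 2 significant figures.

30 ng/mL

Number of half-lives elapsed: n = 120/218 ≈ 0.55046.
A₀ = A × 2^n = 20.2 × 2^0.55046 = 20.2 × 1.4646 ≈ 29.584 ng/mL.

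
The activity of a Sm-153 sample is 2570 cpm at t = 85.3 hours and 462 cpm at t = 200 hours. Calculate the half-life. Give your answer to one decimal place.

46.3 hours

Over Δt = 200 − 85.3 = 114.7 hours, the level fell by a factor of 2570/462 ≈ 5.5628.
n = log₂(5.5628) ≈ 2.4758 half-lives, so t½ = 114.7/2.4758 ≈ 46.328 hours.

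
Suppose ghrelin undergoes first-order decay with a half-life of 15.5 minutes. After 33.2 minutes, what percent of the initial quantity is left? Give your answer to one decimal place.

22.7%

n = 33.2/15.5 ≈ 2.1419 half-lives.
Fraction remaining = (1/2)^2.1419 ≈ 0.22658, i.e. 22.658%.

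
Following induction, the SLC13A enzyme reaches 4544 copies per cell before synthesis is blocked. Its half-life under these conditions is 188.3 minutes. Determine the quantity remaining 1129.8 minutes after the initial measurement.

Elapsed time is 6 half-lives (1129.8/188.3).
Each half-life halves the amount: 4544 × (1/2)^6 = 4544/64 = 71 copies per cell.

71 copies per cell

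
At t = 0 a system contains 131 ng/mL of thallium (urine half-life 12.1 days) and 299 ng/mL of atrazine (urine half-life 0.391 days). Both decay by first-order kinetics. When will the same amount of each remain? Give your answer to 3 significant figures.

Set 131·(1/2)^(t/12.1) = 299·(1/2)^(t/0.391).
Taking log₂: log₂(131/299) = t·(1/12.1 − 1/0.391).
log₂(0.43813) = -1.1906; 1/12.1 − 1/0.391 = -2.4749.
t = -1.1906 / -2.4749 ≈ 0.48106 days.

0.481 days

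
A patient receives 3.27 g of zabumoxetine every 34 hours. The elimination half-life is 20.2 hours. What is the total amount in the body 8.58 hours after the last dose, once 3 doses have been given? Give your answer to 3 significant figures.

3.43 g

The 3 doses were given 76.58, 42.58, 8.58 hours ago.
Total = 3.27·(1/2)^(76.58/20.2) + 3.27·(1/2)^(42.58/20.2) + 3.27·(1/2)^(8.58/20.2)
      = 0.23622 + 0.75858 + 2.436 ≈ 3.4308 g.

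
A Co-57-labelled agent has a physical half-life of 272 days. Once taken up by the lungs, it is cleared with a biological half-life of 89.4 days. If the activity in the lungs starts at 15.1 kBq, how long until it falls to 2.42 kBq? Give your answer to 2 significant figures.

1/t_eff = 1/t_phys + 1/t_biol = 1/272 + 1/89.4 = 0.014862 per day.
t_eff = 272 × 89.4 / (272 + 89.4) ≈ 67.285 days.
n = log₂(15.1/2.42) ≈ 2.6415; t = 2.6415 × 67.285 ≈ 177.73 days.

180 days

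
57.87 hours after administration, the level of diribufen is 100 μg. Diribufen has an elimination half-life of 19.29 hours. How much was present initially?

Number of half-lives elapsed: n = 57.87/19.29 ≈ 3.
A₀ = A × 2^n = 100 × 2^3 = 100 × 8 ≈ 800 μg.

800 μg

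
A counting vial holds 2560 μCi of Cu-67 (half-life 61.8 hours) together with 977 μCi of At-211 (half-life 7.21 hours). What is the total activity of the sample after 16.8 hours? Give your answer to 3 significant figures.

Cu-67: 2560 × (1/2)^(16.8/61.8) = 2560 × (1/2)^0.27184 ≈ 2120.3 μCi.
At-211: 977 × (1/2)^(16.8/7.21) = 977 × (1/2)^2.3301 ≈ 194.3 μCi.
Total = 2120.3 + 194.3 ≈ 2314.6 μCi.

2310 μCi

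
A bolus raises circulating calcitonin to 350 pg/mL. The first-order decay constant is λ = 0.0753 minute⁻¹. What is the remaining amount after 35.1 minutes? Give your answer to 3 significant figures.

24.9 pg/mL

t½ = ln 2 / λ = 0.69315 / 0.0753 ≈ 9.2051 minutes.
Number of half-lives: n = 35.1/9.2051 ≈ 3.8131.
Remaining = 350 × (1/2)^3.8131 = 350 × 0.071145 ≈ 24.901 pg/mL.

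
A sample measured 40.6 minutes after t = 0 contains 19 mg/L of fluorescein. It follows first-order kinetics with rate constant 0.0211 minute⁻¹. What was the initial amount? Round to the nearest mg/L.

45 mg/L

t½ = ln 2 / λ = 0.69315 / 0.0211 ≈ 32.851 minutes.
Number of half-lives elapsed: n = 40.6/32.851 ≈ 1.2359.
A₀ = A × 2^n = 19 × 2^1.2359 = 19 × 2.3553 ≈ 44.75 mg/L.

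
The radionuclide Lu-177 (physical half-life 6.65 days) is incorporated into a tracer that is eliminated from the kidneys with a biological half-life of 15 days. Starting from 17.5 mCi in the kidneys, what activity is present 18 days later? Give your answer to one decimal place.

1.2 mCi

1/t_eff = 1/t_phys + 1/t_biol = 1/6.65 + 1/15 = 0.21704 per day.
t_eff = 6.65 × 15 / (6.65 + 15) ≈ 4.6074 days.
Remaining = 17.5 × (1/2)^(18/4.6074) = 17.5 × (1/2)^3.9068 ≈ 1.1668 mCi.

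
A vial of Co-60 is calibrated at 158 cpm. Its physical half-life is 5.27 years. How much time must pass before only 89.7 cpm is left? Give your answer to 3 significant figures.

4.30 years

Fraction remaining = 89.7/158 ≈ 0.56772.
n = log₂(158/89.7) = ln(1.7614)/ln 2 ≈ 0.81674 half-lives.
t = n × t½ = 0.81674 × 5.27 ≈ 4.3042 years.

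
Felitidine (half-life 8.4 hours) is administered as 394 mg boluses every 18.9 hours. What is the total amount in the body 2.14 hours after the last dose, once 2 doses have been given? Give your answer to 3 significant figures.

400 mg

The 2 doses were given 21.04, 2.14 hours ago.
Total = 394·(1/2)^(21.04/8.4) + 394·(1/2)^(2.14/8.4)
      = 69.421 + 330.22 ≈ 399.64 mg.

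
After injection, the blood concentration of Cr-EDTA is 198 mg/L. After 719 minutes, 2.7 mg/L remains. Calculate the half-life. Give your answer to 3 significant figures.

A/A₀ = 2.7/198 ≈ 0.013636.
n = log₂(73.333) ≈ 6.1964 half-lives elapsed in 719 minutes.
t½ = 719/6.1964 ≈ 116.04 minutes.

116 minutes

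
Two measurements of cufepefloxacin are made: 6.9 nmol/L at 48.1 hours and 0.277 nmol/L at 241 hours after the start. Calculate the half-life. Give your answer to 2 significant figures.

42 hours

Over Δt = 241 − 48.1 = 192.9 hours, the level fell by a factor of 6.9/0.277 ≈ 24.91.
n = log₂(24.91) ≈ 4.6386 half-lives, so t½ = 192.9/4.6386 ≈ 41.585 hours.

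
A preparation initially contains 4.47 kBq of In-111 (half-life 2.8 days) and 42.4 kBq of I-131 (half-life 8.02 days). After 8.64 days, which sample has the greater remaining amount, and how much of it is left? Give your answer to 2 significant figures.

In-111: 4.47 × (1/2)^3.0857 ≈ 0.52652 kBq.
I-131: 42.4 × (1/2)^1.0773 ≈ 20.094 kBq.
I-131 has more remaining, at ≈ 20.094 kBq.

I-131, 20 kBq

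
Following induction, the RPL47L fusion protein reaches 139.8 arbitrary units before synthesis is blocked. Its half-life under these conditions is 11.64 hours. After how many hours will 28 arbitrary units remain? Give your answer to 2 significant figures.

27 hours

Fraction remaining = 28/139.8 ≈ 0.20029.
n = log₂(139.8/28) = ln(4.9929)/ln 2 ≈ 2.3199 half-lives.
t = n × t½ = 2.3199 × 11.64 ≈ 27.003 hours.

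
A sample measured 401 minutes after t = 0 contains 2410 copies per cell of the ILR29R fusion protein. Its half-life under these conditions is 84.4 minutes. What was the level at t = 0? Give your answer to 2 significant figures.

Number of half-lives elapsed: n = 401/84.4 ≈ 4.7512.
A₀ = A × 2^n = 2410 × 2^4.7512 = 2410 × 26.931 ≈ 64903 copies per cell.

65000 copies per cell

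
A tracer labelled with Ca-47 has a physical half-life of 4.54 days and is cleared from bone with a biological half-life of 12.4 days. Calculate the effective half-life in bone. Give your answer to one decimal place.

1/t_eff = 1/t_phys + 1/t_biol = 1/4.54 + 1/12.4 = 0.30091 per day.
t_eff = 4.54 × 12.4 / (4.54 + 12.4) ≈ 3.3233 days.

3.3 days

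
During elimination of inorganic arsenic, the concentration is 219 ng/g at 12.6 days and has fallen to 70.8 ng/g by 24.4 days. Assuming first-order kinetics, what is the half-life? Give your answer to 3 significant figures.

7.24 days

Over Δt = 24.4 − 12.6 = 11.8 days, the level fell by a factor of 219/70.8 ≈ 3.0932.
n = log₂(3.0932) ≈ 1.6291 half-lives, so t½ = 11.8/1.6291 ≈ 7.2432 days.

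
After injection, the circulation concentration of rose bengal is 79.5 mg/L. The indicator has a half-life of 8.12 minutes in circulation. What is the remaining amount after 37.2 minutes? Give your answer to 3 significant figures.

Number of half-lives: n = 37.2/8.12 ≈ 4.5813.
Remaining = 79.5 × (1/2)^4.5813 = 79.5 × 0.041773 ≈ 3.321 mg/L.

3.32 mg/L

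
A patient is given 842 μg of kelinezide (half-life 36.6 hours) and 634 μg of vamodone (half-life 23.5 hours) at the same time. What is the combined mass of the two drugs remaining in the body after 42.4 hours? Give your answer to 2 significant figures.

560 μg

kelinezide: 842 × (1/2)^(42.4/36.6) = 842 × (1/2)^1.1585 ≈ 377.21 μg.
vamodone: 634 × (1/2)^(42.4/23.5) = 634 × (1/2)^1.8043 ≈ 181.53 μg.
Total = 377.21 + 181.53 ≈ 558.74 μg.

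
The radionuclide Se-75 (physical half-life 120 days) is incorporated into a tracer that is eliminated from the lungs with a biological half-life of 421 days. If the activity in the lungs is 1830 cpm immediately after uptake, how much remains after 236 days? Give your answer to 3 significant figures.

1/t_eff = 1/t_phys + 1/t_biol = 1/120 + 1/421 = 0.010709 per day.
t_eff = 120 × 421 / (120 + 421) ≈ 93.383 days.
Remaining = 1830 × (1/2)^(236/93.383) = 1830 × (1/2)^2.5272 ≈ 317.45 cpm.

317 cpm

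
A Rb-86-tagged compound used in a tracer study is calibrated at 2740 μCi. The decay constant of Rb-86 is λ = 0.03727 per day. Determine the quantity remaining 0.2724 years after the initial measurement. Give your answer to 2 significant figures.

67 μCi

t½ = ln 2 / λ = 0.69315 / 0.03727 ≈ 18.598 days.
Convert the elapsed time: 0.2724 years = 99.426 days.
Number of half-lives: n = 99.426/18.598 ≈ 5.3461.
Remaining = 2740 × (1/2)^5.3461 = 2740 × 0.024585 ≈ 67.364 μCi.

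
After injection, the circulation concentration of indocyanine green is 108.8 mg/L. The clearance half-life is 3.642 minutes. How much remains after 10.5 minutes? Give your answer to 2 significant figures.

Number of half-lives: n = 10.5/3.642 ≈ 2.883.
Remaining = 108.8 × (1/2)^2.883 = 108.8 × 0.13556 ≈ 14.749 mg/L.

15 mg/L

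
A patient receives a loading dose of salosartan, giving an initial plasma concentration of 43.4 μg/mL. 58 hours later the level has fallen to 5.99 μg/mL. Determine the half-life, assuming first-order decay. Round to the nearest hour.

A/A₀ = 5.99/43.4 ≈ 0.13802.
n = log₂(7.2454) ≈ 2.8571 half-lives elapsed in 58 hours.
t½ = 58/2.8571 ≈ 20.301 hours.

20 hours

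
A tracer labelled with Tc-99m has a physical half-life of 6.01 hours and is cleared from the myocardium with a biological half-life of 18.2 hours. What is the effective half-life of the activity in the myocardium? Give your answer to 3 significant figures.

1/t_eff = 1/t_phys + 1/t_biol = 1/6.01 + 1/18.2 = 0.22133 per hour.
t_eff = 6.01 × 18.2 / (6.01 + 18.2) ≈ 4.5181 hours.

4.52 hours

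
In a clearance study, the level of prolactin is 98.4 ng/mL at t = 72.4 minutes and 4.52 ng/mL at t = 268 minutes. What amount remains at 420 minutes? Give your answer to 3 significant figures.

0.413 ng/mL

Over Δt = 268 − 72.4 = 195.6 minutes, the level fell by a factor of 98.4/4.52 ≈ 21.77.
n = log₂(21.77) ≈ 4.4443 half-lives, so t½ = 195.6/4.4443 ≈ 44.012 minutes.
From t = 268 to t = 420: 4.52 × (1/2)^((420−268)/44.012) ≈ 0.41257 ng/mL.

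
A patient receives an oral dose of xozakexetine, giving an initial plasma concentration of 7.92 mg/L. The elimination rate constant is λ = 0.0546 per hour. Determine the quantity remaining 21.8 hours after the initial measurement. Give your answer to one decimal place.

t½ = ln 2 / λ = 0.69315 / 0.0546 ≈ 12.695 hours.
Number of half-lives: n = 21.8/12.695 ≈ 1.7172.
Remaining = 7.92 × (1/2)^1.7172 = 7.92 × 0.30414 ≈ 2.4088 mg/L.

2.4 mg/L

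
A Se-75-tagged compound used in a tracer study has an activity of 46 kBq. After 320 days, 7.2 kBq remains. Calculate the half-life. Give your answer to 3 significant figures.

120 days

A/A₀ = 7.2/46 ≈ 0.15652.
n = log₂(6.3889) ≈ 2.6756 half-lives elapsed in 320 days.
t½ = 320/2.6756 ≈ 119.6 days.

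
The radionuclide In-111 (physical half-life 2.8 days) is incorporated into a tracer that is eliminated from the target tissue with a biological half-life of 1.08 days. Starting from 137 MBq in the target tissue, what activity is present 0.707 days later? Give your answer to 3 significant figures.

73.1 MBq

1/t_eff = 1/t_phys + 1/t_biol = 1/2.8 + 1/1.08 = 1.2831 per day.
t_eff = 2.8 × 1.08 / (2.8 + 1.08) ≈ 0.77938 days.
Remaining = 137 × (1/2)^(0.707/0.77938) = 137 × (1/2)^0.90713 ≈ 73.055 MBq.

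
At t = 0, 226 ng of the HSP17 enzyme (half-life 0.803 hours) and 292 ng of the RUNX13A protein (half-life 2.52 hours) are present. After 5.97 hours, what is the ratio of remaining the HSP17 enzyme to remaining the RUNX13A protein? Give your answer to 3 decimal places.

HSP17 enzyme: 226 × (1/2)^(5.97/0.803) = 226 × (1/2)^7.4346 ≈ 1.3064 ng.
RUNX13A protein: 292 × (1/2)^(5.97/2.52) = 292 × (1/2)^2.369 ≈ 56.523 ng.
Ratio ≈ 1.3064 / 56.523 ≈ 0.023112.

0.023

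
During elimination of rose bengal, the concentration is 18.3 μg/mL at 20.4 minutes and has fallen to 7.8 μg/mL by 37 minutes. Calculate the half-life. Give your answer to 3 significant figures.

Over Δt = 37 − 20.4 = 16.6 minutes, the level fell by a factor of 18.3/7.8 ≈ 2.3462.
n = log₂(2.3462) ≈ 1.2303 half-lives, so t½ = 16.6/1.2303 ≈ 13.493 minutes.

13.5 minutes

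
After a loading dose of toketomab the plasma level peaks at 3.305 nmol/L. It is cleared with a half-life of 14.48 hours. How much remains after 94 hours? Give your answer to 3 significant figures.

Number of half-lives: n = 94/14.48 ≈ 6.4917.
Remaining = 3.305 × (1/2)^6.4917 = 3.305 × 0.011112 ≈ 0.036726 nmol/L.

0.0367 nmol/L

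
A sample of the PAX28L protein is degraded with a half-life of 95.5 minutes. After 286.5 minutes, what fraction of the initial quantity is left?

n = 286.5/95.5 ≈ 3 half-lives.
Fraction remaining = (1/2)^3 ≈ 0.125.

0.125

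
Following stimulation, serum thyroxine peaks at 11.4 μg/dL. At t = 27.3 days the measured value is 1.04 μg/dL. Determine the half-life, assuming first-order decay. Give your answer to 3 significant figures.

A/A₀ = 1.04/11.4 ≈ 0.091228.
n = log₂(10.962) ≈ 3.4544 half-lives elapsed in 27.3 days.
t½ = 27.3/3.4544 ≈ 7.903 days.

7.90 days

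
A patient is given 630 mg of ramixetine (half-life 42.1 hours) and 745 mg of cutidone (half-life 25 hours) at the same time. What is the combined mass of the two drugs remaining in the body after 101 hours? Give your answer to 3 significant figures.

ramixetine: 630 × (1/2)^(101/42.1) = 630 × (1/2)^2.399 ≈ 119.44 mg.
cutidone: 745 × (1/2)^(101/25) = 745 × (1/2)^4.04 ≈ 45.289 mg.
Total = 119.44 + 45.289 ≈ 164.73 mg.

165 mg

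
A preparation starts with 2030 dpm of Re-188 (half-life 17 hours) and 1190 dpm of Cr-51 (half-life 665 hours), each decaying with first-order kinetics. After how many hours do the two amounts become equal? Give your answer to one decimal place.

13.4 hours

Set 2030·(1/2)^(t/17) = 1190·(1/2)^(t/665).
Taking log₂: log₂(2030/1190) = t·(1/17 − 1/665).
log₂(1.7059) = 0.77052; 1/17 − 1/665 = 0.05732.
t = 0.77052 / 0.05732 ≈ 13.442 hours.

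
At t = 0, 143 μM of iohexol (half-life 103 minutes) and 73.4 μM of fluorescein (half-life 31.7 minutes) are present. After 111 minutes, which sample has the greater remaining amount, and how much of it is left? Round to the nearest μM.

iohexol: 143 × (1/2)^1.0777 ≈ 67.752 μM.
fluorescein: 73.4 × (1/2)^3.5016 ≈ 6.4806 μM.
Iohexol has more remaining, at ≈ 67.752 μM.

iohexol, 68 μM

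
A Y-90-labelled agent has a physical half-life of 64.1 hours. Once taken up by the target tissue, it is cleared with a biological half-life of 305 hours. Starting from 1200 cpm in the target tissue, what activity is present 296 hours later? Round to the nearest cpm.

25 cpm

1/t_eff = 1/t_phys + 1/t_biol = 1/64.1 + 1/305 = 0.018879 per hour.
t_eff = 64.1 × 305 / (64.1 + 305) ≈ 52.968 hours.
Remaining = 1200 × (1/2)^(296/52.968) = 1200 × (1/2)^5.5883 ≈ 24.943 cpm.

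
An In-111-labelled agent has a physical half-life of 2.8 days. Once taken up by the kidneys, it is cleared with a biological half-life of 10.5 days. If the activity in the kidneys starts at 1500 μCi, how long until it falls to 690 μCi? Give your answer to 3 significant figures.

2.48 days

1/t_eff = 1/t_phys + 1/t_biol = 1/2.8 + 1/10.5 = 0.45238 per day.
t_eff = 2.8 × 10.5 / (2.8 + 10.5) ≈ 2.2105 days.
n = log₂(1500/690) ≈ 1.1203; t = 1.1203 × 2.2105 ≈ 2.4764 days.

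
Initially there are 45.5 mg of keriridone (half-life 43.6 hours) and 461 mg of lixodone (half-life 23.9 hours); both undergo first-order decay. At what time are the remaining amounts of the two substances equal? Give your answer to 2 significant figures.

180 hours

Set 45.5·(1/2)^(t/43.6) = 461·(1/2)^(t/23.9).
Taking log₂: log₂(45.5/461) = t·(1/43.6 − 1/23.9).
log₂(0.098698) = -3.3408; 1/43.6 − 1/23.9 = -0.018905.
t = -3.3408 / -0.018905 ≈ 176.71 hours.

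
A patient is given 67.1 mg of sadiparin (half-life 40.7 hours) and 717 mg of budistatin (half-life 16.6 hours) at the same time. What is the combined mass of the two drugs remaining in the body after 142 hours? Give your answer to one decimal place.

7.9 mg

sadiparin: 67.1 × (1/2)^(142/40.7) = 67.1 × (1/2)^3.4889 ≈ 5.9765 mg.
budistatin: 717 × (1/2)^(142/16.6) = 717 × (1/2)^8.5542 ≈ 1.9074 mg.
Total = 5.9765 + 1.9074 ≈ 7.8839 mg.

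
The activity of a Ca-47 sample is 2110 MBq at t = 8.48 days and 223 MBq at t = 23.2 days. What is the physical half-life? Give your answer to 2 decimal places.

Over Δt = 23.2 − 8.48 = 14.72 days, the level fell by a factor of 2110/223 ≈ 9.4619.
n = log₂(9.4619) ≈ 3.2421 half-lives, so t½ = 14.72/3.2421 ≈ 4.5402 days.

4.54 days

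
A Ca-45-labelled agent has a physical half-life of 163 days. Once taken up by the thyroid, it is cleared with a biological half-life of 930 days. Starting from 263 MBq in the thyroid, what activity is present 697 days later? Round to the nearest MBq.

1/t_eff = 1/t_phys + 1/t_biol = 1/163 + 1/930 = 0.0072102 per day.
t_eff = 163 × 930 / (163 + 930) ≈ 138.69 days.
Remaining = 263 × (1/2)^(697/138.69) = 263 × (1/2)^5.0255 ≈ 8.0746 MBq.

8 MBq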